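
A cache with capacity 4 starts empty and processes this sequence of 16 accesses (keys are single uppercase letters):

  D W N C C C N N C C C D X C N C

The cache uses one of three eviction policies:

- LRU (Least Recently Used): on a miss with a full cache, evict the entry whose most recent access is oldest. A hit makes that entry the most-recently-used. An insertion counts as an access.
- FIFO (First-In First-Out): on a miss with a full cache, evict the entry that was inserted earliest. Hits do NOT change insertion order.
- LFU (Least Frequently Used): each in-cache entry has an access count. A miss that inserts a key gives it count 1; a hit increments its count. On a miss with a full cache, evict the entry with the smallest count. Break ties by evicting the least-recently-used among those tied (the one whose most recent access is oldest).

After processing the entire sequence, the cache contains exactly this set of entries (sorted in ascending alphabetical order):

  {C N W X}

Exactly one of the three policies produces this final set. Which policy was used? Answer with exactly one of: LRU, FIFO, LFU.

Answer: FIFO

Derivation:
Simulating under each policy and comparing final sets:
  LRU: final set = {C D N X} -> differs
  FIFO: final set = {C N W X} -> MATCHES target
  LFU: final set = {C D N X} -> differs
Only FIFO produces the target set.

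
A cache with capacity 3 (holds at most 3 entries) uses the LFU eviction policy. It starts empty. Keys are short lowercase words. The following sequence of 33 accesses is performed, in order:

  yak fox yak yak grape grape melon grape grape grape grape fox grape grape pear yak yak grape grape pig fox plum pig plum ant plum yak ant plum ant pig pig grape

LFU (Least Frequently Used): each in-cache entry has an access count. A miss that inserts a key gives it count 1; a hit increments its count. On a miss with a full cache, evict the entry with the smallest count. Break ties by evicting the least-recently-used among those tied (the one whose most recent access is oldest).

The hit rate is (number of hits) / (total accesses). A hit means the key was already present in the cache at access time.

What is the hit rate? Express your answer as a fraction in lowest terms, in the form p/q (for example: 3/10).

LFU simulation (capacity=3):
  1. access yak: MISS. Cache: [yak(c=1)]
  2. access fox: MISS. Cache: [yak(c=1) fox(c=1)]
  3. access yak: HIT, count now 2. Cache: [fox(c=1) yak(c=2)]
  4. access yak: HIT, count now 3. Cache: [fox(c=1) yak(c=3)]
  5. access grape: MISS. Cache: [fox(c=1) grape(c=1) yak(c=3)]
  6. access grape: HIT, count now 2. Cache: [fox(c=1) grape(c=2) yak(c=3)]
  7. access melon: MISS, evict fox(c=1). Cache: [melon(c=1) grape(c=2) yak(c=3)]
  8. access grape: HIT, count now 3. Cache: [melon(c=1) yak(c=3) grape(c=3)]
  9. access grape: HIT, count now 4. Cache: [melon(c=1) yak(c=3) grape(c=4)]
  10. access grape: HIT, count now 5. Cache: [melon(c=1) yak(c=3) grape(c=5)]
  11. access grape: HIT, count now 6. Cache: [melon(c=1) yak(c=3) grape(c=6)]
  12. access fox: MISS, evict melon(c=1). Cache: [fox(c=1) yak(c=3) grape(c=6)]
  13. access grape: HIT, count now 7. Cache: [fox(c=1) yak(c=3) grape(c=7)]
  14. access grape: HIT, count now 8. Cache: [fox(c=1) yak(c=3) grape(c=8)]
  15. access pear: MISS, evict fox(c=1). Cache: [pear(c=1) yak(c=3) grape(c=8)]
  16. access yak: HIT, count now 4. Cache: [pear(c=1) yak(c=4) grape(c=8)]
  17. access yak: HIT, count now 5. Cache: [pear(c=1) yak(c=5) grape(c=8)]
  18. access grape: HIT, count now 9. Cache: [pear(c=1) yak(c=5) grape(c=9)]
  19. access grape: HIT, count now 10. Cache: [pear(c=1) yak(c=5) grape(c=10)]
  20. access pig: MISS, evict pear(c=1). Cache: [pig(c=1) yak(c=5) grape(c=10)]
  21. access fox: MISS, evict pig(c=1). Cache: [fox(c=1) yak(c=5) grape(c=10)]
  22. access plum: MISS, evict fox(c=1). Cache: [plum(c=1) yak(c=5) grape(c=10)]
  23. access pig: MISS, evict plum(c=1). Cache: [pig(c=1) yak(c=5) grape(c=10)]
  24. access plum: MISS, evict pig(c=1). Cache: [plum(c=1) yak(c=5) grape(c=10)]
  25. access ant: MISS, evict plum(c=1). Cache: [ant(c=1) yak(c=5) grape(c=10)]
  26. access plum: MISS, evict ant(c=1). Cache: [plum(c=1) yak(c=5) grape(c=10)]
  27. access yak: HIT, count now 6. Cache: [plum(c=1) yak(c=6) grape(c=10)]
  28. access ant: MISS, evict plum(c=1). Cache: [ant(c=1) yak(c=6) grape(c=10)]
  29. access plum: MISS, evict ant(c=1). Cache: [plum(c=1) yak(c=6) grape(c=10)]
  30. access ant: MISS, evict plum(c=1). Cache: [ant(c=1) yak(c=6) grape(c=10)]
  31. access pig: MISS, evict ant(c=1). Cache: [pig(c=1) yak(c=6) grape(c=10)]
  32. access pig: HIT, count now 2. Cache: [pig(c=2) yak(c=6) grape(c=10)]
  33. access grape: HIT, count now 11. Cache: [pig(c=2) yak(c=6) grape(c=11)]
Total: 16 hits, 17 misses, 14 evictions

Hit rate = 16/33

Answer: 16/33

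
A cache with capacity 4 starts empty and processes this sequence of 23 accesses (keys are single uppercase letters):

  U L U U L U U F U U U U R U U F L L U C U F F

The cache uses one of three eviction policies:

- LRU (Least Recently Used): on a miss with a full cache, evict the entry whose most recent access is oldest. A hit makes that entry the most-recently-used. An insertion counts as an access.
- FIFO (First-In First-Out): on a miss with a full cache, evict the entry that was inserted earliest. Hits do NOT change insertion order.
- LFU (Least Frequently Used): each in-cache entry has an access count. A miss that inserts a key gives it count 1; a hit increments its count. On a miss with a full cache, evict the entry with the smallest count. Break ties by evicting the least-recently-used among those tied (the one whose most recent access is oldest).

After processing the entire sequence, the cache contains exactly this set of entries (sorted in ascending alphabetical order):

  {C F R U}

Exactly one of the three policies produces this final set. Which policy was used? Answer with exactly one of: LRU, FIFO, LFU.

Answer: FIFO

Derivation:
Simulating under each policy and comparing final sets:
  LRU: final set = {C F L U} -> differs
  FIFO: final set = {C F R U} -> MATCHES target
  LFU: final set = {C F L U} -> differs
Only FIFO produces the target set.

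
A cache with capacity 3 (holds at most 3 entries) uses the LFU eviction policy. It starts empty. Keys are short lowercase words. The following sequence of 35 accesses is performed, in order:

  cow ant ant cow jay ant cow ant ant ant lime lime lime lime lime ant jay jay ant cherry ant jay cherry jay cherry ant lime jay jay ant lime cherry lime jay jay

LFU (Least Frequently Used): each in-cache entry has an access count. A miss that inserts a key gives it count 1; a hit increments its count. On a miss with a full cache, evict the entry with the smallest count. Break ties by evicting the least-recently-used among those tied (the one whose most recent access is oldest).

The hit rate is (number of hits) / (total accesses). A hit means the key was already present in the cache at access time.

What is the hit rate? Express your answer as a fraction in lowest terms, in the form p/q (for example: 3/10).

LFU simulation (capacity=3):
  1. access cow: MISS. Cache: [cow(c=1)]
  2. access ant: MISS. Cache: [cow(c=1) ant(c=1)]
  3. access ant: HIT, count now 2. Cache: [cow(c=1) ant(c=2)]
  4. access cow: HIT, count now 2. Cache: [ant(c=2) cow(c=2)]
  5. access jay: MISS. Cache: [jay(c=1) ant(c=2) cow(c=2)]
  6. access ant: HIT, count now 3. Cache: [jay(c=1) cow(c=2) ant(c=3)]
  7. access cow: HIT, count now 3. Cache: [jay(c=1) ant(c=3) cow(c=3)]
  8. access ant: HIT, count now 4. Cache: [jay(c=1) cow(c=3) ant(c=4)]
  9. access ant: HIT, count now 5. Cache: [jay(c=1) cow(c=3) ant(c=5)]
  10. access ant: HIT, count now 6. Cache: [jay(c=1) cow(c=3) ant(c=6)]
  11. access lime: MISS, evict jay(c=1). Cache: [lime(c=1) cow(c=3) ant(c=6)]
  12. access lime: HIT, count now 2. Cache: [lime(c=2) cow(c=3) ant(c=6)]
  13. access lime: HIT, count now 3. Cache: [cow(c=3) lime(c=3) ant(c=6)]
  14. access lime: HIT, count now 4. Cache: [cow(c=3) lime(c=4) ant(c=6)]
  15. access lime: HIT, count now 5. Cache: [cow(c=3) lime(c=5) ant(c=6)]
  16. access ant: HIT, count now 7. Cache: [cow(c=3) lime(c=5) ant(c=7)]
  17. access jay: MISS, evict cow(c=3). Cache: [jay(c=1) lime(c=5) ant(c=7)]
  18. access jay: HIT, count now 2. Cache: [jay(c=2) lime(c=5) ant(c=7)]
  19. access ant: HIT, count now 8. Cache: [jay(c=2) lime(c=5) ant(c=8)]
  20. access cherry: MISS, evict jay(c=2). Cache: [cherry(c=1) lime(c=5) ant(c=8)]
  21. access ant: HIT, count now 9. Cache: [cherry(c=1) lime(c=5) ant(c=9)]
  22. access jay: MISS, evict cherry(c=1). Cache: [jay(c=1) lime(c=5) ant(c=9)]
  23. access cherry: MISS, evict jay(c=1). Cache: [cherry(c=1) lime(c=5) ant(c=9)]
  24. access jay: MISS, evict cherry(c=1). Cache: [jay(c=1) lime(c=5) ant(c=9)]
  25. access cherry: MISS, evict jay(c=1). Cache: [cherry(c=1) lime(c=5) ant(c=9)]
  26. access ant: HIT, count now 10. Cache: [cherry(c=1) lime(c=5) ant(c=10)]
  27. access lime: HIT, count now 6. Cache: [cherry(c=1) lime(c=6) ant(c=10)]
  28. access jay: MISS, evict cherry(c=1). Cache: [jay(c=1) lime(c=6) ant(c=10)]
  29. access jay: HIT, count now 2. Cache: [jay(c=2) lime(c=6) ant(c=10)]
  30. access ant: HIT, count now 11. Cache: [jay(c=2) lime(c=6) ant(c=11)]
  31. access lime: HIT, count now 7. Cache: [jay(c=2) lime(c=7) ant(c=11)]
  32. access cherry: MISS, evict jay(c=2). Cache: [cherry(c=1) lime(c=7) ant(c=11)]
  33. access lime: HIT, count now 8. Cache: [cherry(c=1) lime(c=8) ant(c=11)]
  34. access jay: MISS, evict cherry(c=1). Cache: [jay(c=1) lime(c=8) ant(c=11)]
  35. access jay: HIT, count now 2. Cache: [jay(c=2) lime(c=8) ant(c=11)]
Total: 22 hits, 13 misses, 10 evictions

Hit rate = 22/35

Answer: 22/35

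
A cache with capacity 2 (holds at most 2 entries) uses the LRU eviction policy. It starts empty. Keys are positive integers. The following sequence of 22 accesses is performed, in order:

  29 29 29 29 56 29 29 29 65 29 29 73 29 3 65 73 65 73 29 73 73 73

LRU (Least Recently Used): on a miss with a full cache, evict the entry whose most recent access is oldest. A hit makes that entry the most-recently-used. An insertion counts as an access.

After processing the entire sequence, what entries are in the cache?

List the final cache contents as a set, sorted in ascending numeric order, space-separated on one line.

Answer: 29 73

Derivation:
LRU simulation (capacity=2):
  1. access 29: MISS. Cache (LRU->MRU): [29]
  2. access 29: HIT. Cache (LRU->MRU): [29]
  3. access 29: HIT. Cache (LRU->MRU): [29]
  4. access 29: HIT. Cache (LRU->MRU): [29]
  5. access 56: MISS. Cache (LRU->MRU): [29 56]
  6. access 29: HIT. Cache (LRU->MRU): [56 29]
  7. access 29: HIT. Cache (LRU->MRU): [56 29]
  8. access 29: HIT. Cache (LRU->MRU): [56 29]
  9. access 65: MISS, evict 56. Cache (LRU->MRU): [29 65]
  10. access 29: HIT. Cache (LRU->MRU): [65 29]
  11. access 29: HIT. Cache (LRU->MRU): [65 29]
  12. access 73: MISS, evict 65. Cache (LRU->MRU): [29 73]
  13. access 29: HIT. Cache (LRU->MRU): [73 29]
  14. access 3: MISS, evict 73. Cache (LRU->MRU): [29 3]
  15. access 65: MISS, evict 29. Cache (LRU->MRU): [3 65]
  16. access 73: MISS, evict 3. Cache (LRU->MRU): [65 73]
  17. access 65: HIT. Cache (LRU->MRU): [73 65]
  18. access 73: HIT. Cache (LRU->MRU): [65 73]
  19. access 29: MISS, evict 65. Cache (LRU->MRU): [73 29]
  20. access 73: HIT. Cache (LRU->MRU): [29 73]
  21. access 73: HIT. Cache (LRU->MRU): [29 73]
  22. access 73: HIT. Cache (LRU->MRU): [29 73]
Total: 14 hits, 8 misses, 6 evictions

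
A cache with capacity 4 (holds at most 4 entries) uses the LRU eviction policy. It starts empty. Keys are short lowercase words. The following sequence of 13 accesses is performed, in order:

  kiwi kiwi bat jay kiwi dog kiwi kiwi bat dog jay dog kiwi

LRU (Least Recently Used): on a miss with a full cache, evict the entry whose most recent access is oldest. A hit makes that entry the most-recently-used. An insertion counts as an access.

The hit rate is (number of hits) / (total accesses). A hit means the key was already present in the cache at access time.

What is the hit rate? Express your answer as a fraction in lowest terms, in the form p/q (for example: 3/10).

LRU simulation (capacity=4):
  1. access kiwi: MISS. Cache (LRU->MRU): [kiwi]
  2. access kiwi: HIT. Cache (LRU->MRU): [kiwi]
  3. access bat: MISS. Cache (LRU->MRU): [kiwi bat]
  4. access jay: MISS. Cache (LRU->MRU): [kiwi bat jay]
  5. access kiwi: HIT. Cache (LRU->MRU): [bat jay kiwi]
  6. access dog: MISS. Cache (LRU->MRU): [bat jay kiwi dog]
  7. access kiwi: HIT. Cache (LRU->MRU): [bat jay dog kiwi]
  8. access kiwi: HIT. Cache (LRU->MRU): [bat jay dog kiwi]
  9. access bat: HIT. Cache (LRU->MRU): [jay dog kiwi bat]
  10. access dog: HIT. Cache (LRU->MRU): [jay kiwi bat dog]
  11. access jay: HIT. Cache (LRU->MRU): [kiwi bat dog jay]
  12. access dog: HIT. Cache (LRU->MRU): [kiwi bat jay dog]
  13. access kiwi: HIT. Cache (LRU->MRU): [bat jay dog kiwi]
Total: 9 hits, 4 misses, 0 evictions

Hit rate = 9/13

Answer: 9/13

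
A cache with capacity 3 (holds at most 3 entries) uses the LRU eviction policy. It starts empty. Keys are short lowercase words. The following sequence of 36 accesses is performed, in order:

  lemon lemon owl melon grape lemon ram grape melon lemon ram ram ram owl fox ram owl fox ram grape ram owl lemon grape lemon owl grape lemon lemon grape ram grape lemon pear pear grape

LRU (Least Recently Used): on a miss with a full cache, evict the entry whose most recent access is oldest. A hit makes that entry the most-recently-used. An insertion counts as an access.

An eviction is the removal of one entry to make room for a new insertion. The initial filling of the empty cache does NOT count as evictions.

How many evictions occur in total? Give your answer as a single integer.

Answer: 14

Derivation:
LRU simulation (capacity=3):
  1. access lemon: MISS. Cache (LRU->MRU): [lemon]
  2. access lemon: HIT. Cache (LRU->MRU): [lemon]
  3. access owl: MISS. Cache (LRU->MRU): [lemon owl]
  4. access melon: MISS. Cache (LRU->MRU): [lemon owl melon]
  5. access grape: MISS, evict lemon. Cache (LRU->MRU): [owl melon grape]
  6. access lemon: MISS, evict owl. Cache (LRU->MRU): [melon grape lemon]
  7. access ram: MISS, evict melon. Cache (LRU->MRU): [grape lemon ram]
  8. access grape: HIT. Cache (LRU->MRU): [lemon ram grape]
  9. access melon: MISS, evict lemon. Cache (LRU->MRU): [ram grape melon]
  10. access lemon: MISS, evict ram. Cache (LRU->MRU): [grape melon lemon]
  11. access ram: MISS, evict grape. Cache (LRU->MRU): [melon lemon ram]
  12. access ram: HIT. Cache (LRU->MRU): [melon lemon ram]
  13. access ram: HIT. Cache (LRU->MRU): [melon lemon ram]
  14. access owl: MISS, evict melon. Cache (LRU->MRU): [lemon ram owl]
  15. access fox: MISS, evict lemon. Cache (LRU->MRU): [ram owl fox]
  16. access ram: HIT. Cache (LRU->MRU): [owl fox ram]
  17. access owl: HIT. Cache (LRU->MRU): [fox ram owl]
  18. access fox: HIT. Cache (LRU->MRU): [ram owl fox]
  19. access ram: HIT. Cache (LRU->MRU): [owl fox ram]
  20. access grape: MISS, evict owl. Cache (LRU->MRU): [fox ram grape]
  21. access ram: HIT. Cache (LRU->MRU): [fox grape ram]
  22. access owl: MISS, evict fox. Cache (LRU->MRU): [grape ram owl]
  23. access lemon: MISS, evict grape. Cache (LRU->MRU): [ram owl lemon]
  24. access grape: MISS, evict ram. Cache (LRU->MRU): [owl lemon grape]
  25. access lemon: HIT. Cache (LRU->MRU): [owl grape lemon]
  26. access owl: HIT. Cache (LRU->MRU): [grape lemon owl]
  27. access grape: HIT. Cache (LRU->MRU): [lemon owl grape]
  28. access lemon: HIT. Cache (LRU->MRU): [owl grape lemon]
  29. access lemon: HIT. Cache (LRU->MRU): [owl grape lemon]
  30. access grape: HIT. Cache (LRU->MRU): [owl lemon grape]
  31. access ram: MISS, evict owl. Cache (LRU->MRU): [lemon grape ram]
  32. access grape: HIT. Cache (LRU->MRU): [lemon ram grape]
  33. access lemon: HIT. Cache (LRU->MRU): [ram grape lemon]
  34. access pear: MISS, evict ram. Cache (LRU->MRU): [grape lemon pear]
  35. access pear: HIT. Cache (LRU->MRU): [grape lemon pear]
  36. access grape: HIT. Cache (LRU->MRU): [lemon pear grape]
Total: 19 hits, 17 misses, 14 evictions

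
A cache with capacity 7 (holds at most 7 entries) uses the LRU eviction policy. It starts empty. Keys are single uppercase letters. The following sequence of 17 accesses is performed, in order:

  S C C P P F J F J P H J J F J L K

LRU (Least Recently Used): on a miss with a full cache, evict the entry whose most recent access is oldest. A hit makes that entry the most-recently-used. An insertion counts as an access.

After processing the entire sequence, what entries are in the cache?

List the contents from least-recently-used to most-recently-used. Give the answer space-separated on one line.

Answer: C P H F J L K

Derivation:
LRU simulation (capacity=7):
  1. access S: MISS. Cache (LRU->MRU): [S]
  2. access C: MISS. Cache (LRU->MRU): [S C]
  3. access C: HIT. Cache (LRU->MRU): [S C]
  4. access P: MISS. Cache (LRU->MRU): [S C P]
  5. access P: HIT. Cache (LRU->MRU): [S C P]
  6. access F: MISS. Cache (LRU->MRU): [S C P F]
  7. access J: MISS. Cache (LRU->MRU): [S C P F J]
  8. access F: HIT. Cache (LRU->MRU): [S C P J F]
  9. access J: HIT. Cache (LRU->MRU): [S C P F J]
  10. access P: HIT. Cache (LRU->MRU): [S C F J P]
  11. access H: MISS. Cache (LRU->MRU): [S C F J P H]
  12. access J: HIT. Cache (LRU->MRU): [S C F P H J]
  13. access J: HIT. Cache (LRU->MRU): [S C F P H J]
  14. access F: HIT. Cache (LRU->MRU): [S C P H J F]
  15. access J: HIT. Cache (LRU->MRU): [S C P H F J]
  16. access L: MISS. Cache (LRU->MRU): [S C P H F J L]
  17. access K: MISS, evict S. Cache (LRU->MRU): [C P H F J L K]
Total: 9 hits, 8 misses, 1 evictions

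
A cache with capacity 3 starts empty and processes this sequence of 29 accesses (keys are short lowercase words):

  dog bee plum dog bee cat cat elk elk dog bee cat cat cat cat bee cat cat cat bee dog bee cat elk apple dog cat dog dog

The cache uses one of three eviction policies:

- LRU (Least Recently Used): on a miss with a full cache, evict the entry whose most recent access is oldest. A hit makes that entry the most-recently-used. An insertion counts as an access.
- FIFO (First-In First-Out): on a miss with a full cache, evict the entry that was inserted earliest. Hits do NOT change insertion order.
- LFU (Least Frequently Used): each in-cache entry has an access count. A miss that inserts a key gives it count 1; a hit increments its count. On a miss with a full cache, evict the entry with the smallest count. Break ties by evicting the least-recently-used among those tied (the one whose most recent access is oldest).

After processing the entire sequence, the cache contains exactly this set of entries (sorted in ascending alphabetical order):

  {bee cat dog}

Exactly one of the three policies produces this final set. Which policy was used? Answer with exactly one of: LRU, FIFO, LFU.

Simulating under each policy and comparing final sets:
  LRU: final set = {apple cat dog} -> differs
  FIFO: final set = {apple cat dog} -> differs
  LFU: final set = {bee cat dog} -> MATCHES target
Only LFU produces the target set.

Answer: LFU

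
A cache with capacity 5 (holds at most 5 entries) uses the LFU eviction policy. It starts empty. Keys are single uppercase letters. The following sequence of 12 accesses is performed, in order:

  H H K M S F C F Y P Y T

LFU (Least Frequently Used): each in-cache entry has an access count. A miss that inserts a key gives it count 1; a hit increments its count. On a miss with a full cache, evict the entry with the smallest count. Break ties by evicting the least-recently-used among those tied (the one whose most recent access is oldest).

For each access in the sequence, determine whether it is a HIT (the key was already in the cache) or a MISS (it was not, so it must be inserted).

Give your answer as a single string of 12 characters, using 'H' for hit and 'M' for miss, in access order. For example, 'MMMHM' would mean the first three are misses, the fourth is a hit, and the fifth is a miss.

LFU simulation (capacity=5):
  1. access H: MISS. Cache: [H(c=1)]
  2. access H: HIT, count now 2. Cache: [H(c=2)]
  3. access K: MISS. Cache: [K(c=1) H(c=2)]
  4. access M: MISS. Cache: [K(c=1) M(c=1) H(c=2)]
  5. access S: MISS. Cache: [K(c=1) M(c=1) S(c=1) H(c=2)]
  6. access F: MISS. Cache: [K(c=1) M(c=1) S(c=1) F(c=1) H(c=2)]
  7. access C: MISS, evict K(c=1). Cache: [M(c=1) S(c=1) F(c=1) C(c=1) H(c=2)]
  8. access F: HIT, count now 2. Cache: [M(c=1) S(c=1) C(c=1) H(c=2) F(c=2)]
  9. access Y: MISS, evict M(c=1). Cache: [S(c=1) C(c=1) Y(c=1) H(c=2) F(c=2)]
  10. access P: MISS, evict S(c=1). Cache: [C(c=1) Y(c=1) P(c=1) H(c=2) F(c=2)]
  11. access Y: HIT, count now 2. Cache: [C(c=1) P(c=1) H(c=2) F(c=2) Y(c=2)]
  12. access T: MISS, evict C(c=1). Cache: [P(c=1) T(c=1) H(c=2) F(c=2) Y(c=2)]
Total: 3 hits, 9 misses, 4 evictions

Answer: MHMMMMMHMMHM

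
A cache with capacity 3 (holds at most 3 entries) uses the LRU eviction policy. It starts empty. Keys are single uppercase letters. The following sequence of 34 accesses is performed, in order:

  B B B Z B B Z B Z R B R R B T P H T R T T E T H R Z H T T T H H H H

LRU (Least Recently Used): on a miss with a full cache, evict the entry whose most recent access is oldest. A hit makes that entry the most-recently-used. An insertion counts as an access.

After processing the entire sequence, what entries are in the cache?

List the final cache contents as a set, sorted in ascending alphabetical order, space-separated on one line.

LRU simulation (capacity=3):
  1. access B: MISS. Cache (LRU->MRU): [B]
  2. access B: HIT. Cache (LRU->MRU): [B]
  3. access B: HIT. Cache (LRU->MRU): [B]
  4. access Z: MISS. Cache (LRU->MRU): [B Z]
  5. access B: HIT. Cache (LRU->MRU): [Z B]
  6. access B: HIT. Cache (LRU->MRU): [Z B]
  7. access Z: HIT. Cache (LRU->MRU): [B Z]
  8. access B: HIT. Cache (LRU->MRU): [Z B]
  9. access Z: HIT. Cache (LRU->MRU): [B Z]
  10. access R: MISS. Cache (LRU->MRU): [B Z R]
  11. access B: HIT. Cache (LRU->MRU): [Z R B]
  12. access R: HIT. Cache (LRU->MRU): [Z B R]
  13. access R: HIT. Cache (LRU->MRU): [Z B R]
  14. access B: HIT. Cache (LRU->MRU): [Z R B]
  15. access T: MISS, evict Z. Cache (LRU->MRU): [R B T]
  16. access P: MISS, evict R. Cache (LRU->MRU): [B T P]
  17. access H: MISS, evict B. Cache (LRU->MRU): [T P H]
  18. access T: HIT. Cache (LRU->MRU): [P H T]
  19. access R: MISS, evict P. Cache (LRU->MRU): [H T R]
  20. access T: HIT. Cache (LRU->MRU): [H R T]
  21. access T: HIT. Cache (LRU->MRU): [H R T]
  22. access E: MISS, evict H. Cache (LRU->MRU): [R T E]
  23. access T: HIT. Cache (LRU->MRU): [R E T]
  24. access H: MISS, evict R. Cache (LRU->MRU): [E T H]
  25. access R: MISS, evict E. Cache (LRU->MRU): [T H R]
  26. access Z: MISS, evict T. Cache (LRU->MRU): [H R Z]
  27. access H: HIT. Cache (LRU->MRU): [R Z H]
  28. access T: MISS, evict R. Cache (LRU->MRU): [Z H T]
  29. access T: HIT. Cache (LRU->MRU): [Z H T]
  30. access T: HIT. Cache (LRU->MRU): [Z H T]
  31. access H: HIT. Cache (LRU->MRU): [Z T H]
  32. access H: HIT. Cache (LRU->MRU): [Z T H]
  33. access H: HIT. Cache (LRU->MRU): [Z T H]
  34. access H: HIT. Cache (LRU->MRU): [Z T H]
Total: 22 hits, 12 misses, 9 evictions

Answer: H T Z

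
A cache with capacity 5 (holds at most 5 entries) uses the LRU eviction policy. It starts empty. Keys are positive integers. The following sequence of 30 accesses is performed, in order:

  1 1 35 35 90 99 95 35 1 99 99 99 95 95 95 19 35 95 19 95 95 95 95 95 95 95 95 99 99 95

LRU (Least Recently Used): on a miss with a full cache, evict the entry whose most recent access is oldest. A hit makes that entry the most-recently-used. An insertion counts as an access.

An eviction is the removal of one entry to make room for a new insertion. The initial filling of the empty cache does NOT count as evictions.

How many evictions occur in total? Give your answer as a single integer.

LRU simulation (capacity=5):
  1. access 1: MISS. Cache (LRU->MRU): [1]
  2. access 1: HIT. Cache (LRU->MRU): [1]
  3. access 35: MISS. Cache (LRU->MRU): [1 35]
  4. access 35: HIT. Cache (LRU->MRU): [1 35]
  5. access 90: MISS. Cache (LRU->MRU): [1 35 90]
  6. access 99: MISS. Cache (LRU->MRU): [1 35 90 99]
  7. access 95: MISS. Cache (LRU->MRU): [1 35 90 99 95]
  8. access 35: HIT. Cache (LRU->MRU): [1 90 99 95 35]
  9. access 1: HIT. Cache (LRU->MRU): [90 99 95 35 1]
  10. access 99: HIT. Cache (LRU->MRU): [90 95 35 1 99]
  11. access 99: HIT. Cache (LRU->MRU): [90 95 35 1 99]
  12. access 99: HIT. Cache (LRU->MRU): [90 95 35 1 99]
  13. access 95: HIT. Cache (LRU->MRU): [90 35 1 99 95]
  14. access 95: HIT. Cache (LRU->MRU): [90 35 1 99 95]
  15. access 95: HIT. Cache (LRU->MRU): [90 35 1 99 95]
  16. access 19: MISS, evict 90. Cache (LRU->MRU): [35 1 99 95 19]
  17. access 35: HIT. Cache (LRU->MRU): [1 99 95 19 35]
  18. access 95: HIT. Cache (LRU->MRU): [1 99 19 35 95]
  19. access 19: HIT. Cache (LRU->MRU): [1 99 35 95 19]
  20. access 95: HIT. Cache (LRU->MRU): [1 99 35 19 95]
  21. access 95: HIT. Cache (LRU->MRU): [1 99 35 19 95]
  22. access 95: HIT. Cache (LRU->MRU): [1 99 35 19 95]
  23. access 95: HIT. Cache (LRU->MRU): [1 99 35 19 95]
  24. access 95: HIT. Cache (LRU->MRU): [1 99 35 19 95]
  25. access 95: HIT. Cache (LRU->MRU): [1 99 35 19 95]
  26. access 95: HIT. Cache (LRU->MRU): [1 99 35 19 95]
  27. access 95: HIT. Cache (LRU->MRU): [1 99 35 19 95]
  28. access 99: HIT. Cache (LRU->MRU): [1 35 19 95 99]
  29. access 99: HIT. Cache (LRU->MRU): [1 35 19 95 99]
  30. access 95: HIT. Cache (LRU->MRU): [1 35 19 99 95]
Total: 24 hits, 6 misses, 1 evictions

Answer: 1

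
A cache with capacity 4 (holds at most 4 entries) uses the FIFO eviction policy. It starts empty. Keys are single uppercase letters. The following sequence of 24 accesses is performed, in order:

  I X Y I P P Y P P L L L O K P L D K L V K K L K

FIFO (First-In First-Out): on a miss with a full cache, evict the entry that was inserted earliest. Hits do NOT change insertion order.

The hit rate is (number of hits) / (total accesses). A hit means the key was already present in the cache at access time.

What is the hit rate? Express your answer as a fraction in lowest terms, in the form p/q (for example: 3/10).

FIFO simulation (capacity=4):
  1. access I: MISS. Cache (old->new): [I]
  2. access X: MISS. Cache (old->new): [I X]
  3. access Y: MISS. Cache (old->new): [I X Y]
  4. access I: HIT. Cache (old->new): [I X Y]
  5. access P: MISS. Cache (old->new): [I X Y P]
  6. access P: HIT. Cache (old->new): [I X Y P]
  7. access Y: HIT. Cache (old->new): [I X Y P]
  8. access P: HIT. Cache (old->new): [I X Y P]
  9. access P: HIT. Cache (old->new): [I X Y P]
  10. access L: MISS, evict I. Cache (old->new): [X Y P L]
  11. access L: HIT. Cache (old->new): [X Y P L]
  12. access L: HIT. Cache (old->new): [X Y P L]
  13. access O: MISS, evict X. Cache (old->new): [Y P L O]
  14. access K: MISS, evict Y. Cache (old->new): [P L O K]
  15. access P: HIT. Cache (old->new): [P L O K]
  16. access L: HIT. Cache (old->new): [P L O K]
  17. access D: MISS, evict P. Cache (old->new): [L O K D]
  18. access K: HIT. Cache (old->new): [L O K D]
  19. access L: HIT. Cache (old->new): [L O K D]
  20. access V: MISS, evict L. Cache (old->new): [O K D V]
  21. access K: HIT. Cache (old->new): [O K D V]
  22. access K: HIT. Cache (old->new): [O K D V]
  23. access L: MISS, evict O. Cache (old->new): [K D V L]
  24. access K: HIT. Cache (old->new): [K D V L]
Total: 14 hits, 10 misses, 6 evictions

Hit rate = 14/24 = 7/12

Answer: 7/12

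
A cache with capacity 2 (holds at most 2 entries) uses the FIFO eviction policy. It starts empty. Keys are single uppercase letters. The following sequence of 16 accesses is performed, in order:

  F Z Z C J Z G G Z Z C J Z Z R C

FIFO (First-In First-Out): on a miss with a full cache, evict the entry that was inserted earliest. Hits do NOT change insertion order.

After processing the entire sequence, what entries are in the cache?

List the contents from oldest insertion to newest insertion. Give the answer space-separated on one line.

FIFO simulation (capacity=2):
  1. access F: MISS. Cache (old->new): [F]
  2. access Z: MISS. Cache (old->new): [F Z]
  3. access Z: HIT. Cache (old->new): [F Z]
  4. access C: MISS, evict F. Cache (old->new): [Z C]
  5. access J: MISS, evict Z. Cache (old->new): [C J]
  6. access Z: MISS, evict C. Cache (old->new): [J Z]
  7. access G: MISS, evict J. Cache (old->new): [Z G]
  8. access G: HIT. Cache (old->new): [Z G]
  9. access Z: HIT. Cache (old->new): [Z G]
  10. access Z: HIT. Cache (old->new): [Z G]
  11. access C: MISS, evict Z. Cache (old->new): [G C]
  12. access J: MISS, evict G. Cache (old->new): [C J]
  13. access Z: MISS, evict C. Cache (old->new): [J Z]
  14. access Z: HIT. Cache (old->new): [J Z]
  15. access R: MISS, evict J. Cache (old->new): [Z R]
  16. access C: MISS, evict Z. Cache (old->new): [R C]
Total: 5 hits, 11 misses, 9 evictions

Answer: R C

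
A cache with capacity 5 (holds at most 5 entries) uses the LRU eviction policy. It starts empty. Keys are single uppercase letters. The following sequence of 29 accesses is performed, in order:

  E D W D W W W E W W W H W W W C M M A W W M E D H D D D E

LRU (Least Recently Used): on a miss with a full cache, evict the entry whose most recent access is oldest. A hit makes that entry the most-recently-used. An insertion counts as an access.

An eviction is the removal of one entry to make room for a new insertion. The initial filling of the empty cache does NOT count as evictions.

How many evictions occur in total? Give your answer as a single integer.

Answer: 5

Derivation:
LRU simulation (capacity=5):
  1. access E: MISS. Cache (LRU->MRU): [E]
  2. access D: MISS. Cache (LRU->MRU): [E D]
  3. access W: MISS. Cache (LRU->MRU): [E D W]
  4. access D: HIT. Cache (LRU->MRU): [E W D]
  5. access W: HIT. Cache (LRU->MRU): [E D W]
  6. access W: HIT. Cache (LRU->MRU): [E D W]
  7. access W: HIT. Cache (LRU->MRU): [E D W]
  8. access E: HIT. Cache (LRU->MRU): [D W E]
  9. access W: HIT. Cache (LRU->MRU): [D E W]
  10. access W: HIT. Cache (LRU->MRU): [D E W]
  11. access W: HIT. Cache (LRU->MRU): [D E W]
  12. access H: MISS. Cache (LRU->MRU): [D E W H]
  13. access W: HIT. Cache (LRU->MRU): [D E H W]
  14. access W: HIT. Cache (LRU->MRU): [D E H W]
  15. access W: HIT. Cache (LRU->MRU): [D E H W]
  16. access C: MISS. Cache (LRU->MRU): [D E H W C]
  17. access M: MISS, evict D. Cache (LRU->MRU): [E H W C M]
  18. access M: HIT. Cache (LRU->MRU): [E H W C M]
  19. access A: MISS, evict E. Cache (LRU->MRU): [H W C M A]
  20. access W: HIT. Cache (LRU->MRU): [H C M A W]
  21. access W: HIT. Cache (LRU->MRU): [H C M A W]
  22. access M: HIT. Cache (LRU->MRU): [H C A W M]
  23. access E: MISS, evict H. Cache (LRU->MRU): [C A W M E]
  24. access D: MISS, evict C. Cache (LRU->MRU): [A W M E D]
  25. access H: MISS, evict A. Cache (LRU->MRU): [W M E D H]
  26. access D: HIT. Cache (LRU->MRU): [W M E H D]
  27. access D: HIT. Cache (LRU->MRU): [W M E H D]
  28. access D: HIT. Cache (LRU->MRU): [W M E H D]
  29. access E: HIT. Cache (LRU->MRU): [W M H D E]
Total: 19 hits, 10 misses, 5 evictions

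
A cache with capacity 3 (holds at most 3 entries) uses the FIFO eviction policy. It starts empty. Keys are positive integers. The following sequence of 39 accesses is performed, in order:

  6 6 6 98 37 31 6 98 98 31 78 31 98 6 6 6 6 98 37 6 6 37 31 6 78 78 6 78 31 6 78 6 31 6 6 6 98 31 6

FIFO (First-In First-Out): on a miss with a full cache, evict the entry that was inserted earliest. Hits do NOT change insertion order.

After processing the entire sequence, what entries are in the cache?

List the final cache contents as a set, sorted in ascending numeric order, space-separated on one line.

FIFO simulation (capacity=3):
  1. access 6: MISS. Cache (old->new): [6]
  2. access 6: HIT. Cache (old->new): [6]
  3. access 6: HIT. Cache (old->new): [6]
  4. access 98: MISS. Cache (old->new): [6 98]
  5. access 37: MISS. Cache (old->new): [6 98 37]
  6. access 31: MISS, evict 6. Cache (old->new): [98 37 31]
  7. access 6: MISS, evict 98. Cache (old->new): [37 31 6]
  8. access 98: MISS, evict 37. Cache (old->new): [31 6 98]
  9. access 98: HIT. Cache (old->new): [31 6 98]
  10. access 31: HIT. Cache (old->new): [31 6 98]
  11. access 78: MISS, evict 31. Cache (old->new): [6 98 78]
  12. access 31: MISS, evict 6. Cache (old->new): [98 78 31]
  13. access 98: HIT. Cache (old->new): [98 78 31]
  14. access 6: MISS, evict 98. Cache (old->new): [78 31 6]
  15. access 6: HIT. Cache (old->new): [78 31 6]
  16. access 6: HIT. Cache (old->new): [78 31 6]
  17. access 6: HIT. Cache (old->new): [78 31 6]
  18. access 98: MISS, evict 78. Cache (old->new): [31 6 98]
  19. access 37: MISS, evict 31. Cache (old->new): [6 98 37]
  20. access 6: HIT. Cache (old->new): [6 98 37]
  21. access 6: HIT. Cache (old->new): [6 98 37]
  22. access 37: HIT. Cache (old->new): [6 98 37]
  23. access 31: MISS, evict 6. Cache (old->new): [98 37 31]
  24. access 6: MISS, evict 98. Cache (old->new): [37 31 6]
  25. access 78: MISS, evict 37. Cache (old->new): [31 6 78]
  26. access 78: HIT. Cache (old->new): [31 6 78]
  27. access 6: HIT. Cache (old->new): [31 6 78]
  28. access 78: HIT. Cache (old->new): [31 6 78]
  29. access 31: HIT. Cache (old->new): [31 6 78]
  30. access 6: HIT. Cache (old->new): [31 6 78]
  31. access 78: HIT. Cache (old->new): [31 6 78]
  32. access 6: HIT. Cache (old->new): [31 6 78]
  33. access 31: HIT. Cache (old->new): [31 6 78]
  34. access 6: HIT. Cache (old->new): [31 6 78]
  35. access 6: HIT. Cache (old->new): [31 6 78]
  36. access 6: HIT. Cache (old->new): [31 6 78]
  37. access 98: MISS, evict 31. Cache (old->new): [6 78 98]
  38. access 31: MISS, evict 6. Cache (old->new): [78 98 31]
  39. access 6: MISS, evict 78. Cache (old->new): [98 31 6]
Total: 22 hits, 17 misses, 14 evictions

Answer: 6 31 98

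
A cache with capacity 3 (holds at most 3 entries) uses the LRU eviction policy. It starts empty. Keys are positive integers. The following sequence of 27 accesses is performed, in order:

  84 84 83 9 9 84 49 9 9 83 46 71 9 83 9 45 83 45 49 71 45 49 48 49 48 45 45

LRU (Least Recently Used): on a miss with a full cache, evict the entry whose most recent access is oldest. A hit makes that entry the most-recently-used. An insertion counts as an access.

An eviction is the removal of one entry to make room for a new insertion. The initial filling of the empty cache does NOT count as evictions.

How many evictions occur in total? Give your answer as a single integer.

LRU simulation (capacity=3):
  1. access 84: MISS. Cache (LRU->MRU): [84]
  2. access 84: HIT. Cache (LRU->MRU): [84]
  3. access 83: MISS. Cache (LRU->MRU): [84 83]
  4. access 9: MISS. Cache (LRU->MRU): [84 83 9]
  5. access 9: HIT. Cache (LRU->MRU): [84 83 9]
  6. access 84: HIT. Cache (LRU->MRU): [83 9 84]
  7. access 49: MISS, evict 83. Cache (LRU->MRU): [9 84 49]
  8. access 9: HIT. Cache (LRU->MRU): [84 49 9]
  9. access 9: HIT. Cache (LRU->MRU): [84 49 9]
  10. access 83: MISS, evict 84. Cache (LRU->MRU): [49 9 83]
  11. access 46: MISS, evict 49. Cache (LRU->MRU): [9 83 46]
  12. access 71: MISS, evict 9. Cache (LRU->MRU): [83 46 71]
  13. access 9: MISS, evict 83. Cache (LRU->MRU): [46 71 9]
  14. access 83: MISS, evict 46. Cache (LRU->MRU): [71 9 83]
  15. access 9: HIT. Cache (LRU->MRU): [71 83 9]
  16. access 45: MISS, evict 71. Cache (LRU->MRU): [83 9 45]
  17. access 83: HIT. Cache (LRU->MRU): [9 45 83]
  18. access 45: HIT. Cache (LRU->MRU): [9 83 45]
  19. access 49: MISS, evict 9. Cache (LRU->MRU): [83 45 49]
  20. access 71: MISS, evict 83. Cache (LRU->MRU): [45 49 71]
  21. access 45: HIT. Cache (LRU->MRU): [49 71 45]
  22. access 49: HIT. Cache (LRU->MRU): [71 45 49]
  23. access 48: MISS, evict 71. Cache (LRU->MRU): [45 49 48]
  24. access 49: HIT. Cache (LRU->MRU): [45 48 49]
  25. access 48: HIT. Cache (LRU->MRU): [45 49 48]
  26. access 45: HIT. Cache (LRU->MRU): [49 48 45]
  27. access 45: HIT. Cache (LRU->MRU): [49 48 45]
Total: 14 hits, 13 misses, 10 evictions

Answer: 10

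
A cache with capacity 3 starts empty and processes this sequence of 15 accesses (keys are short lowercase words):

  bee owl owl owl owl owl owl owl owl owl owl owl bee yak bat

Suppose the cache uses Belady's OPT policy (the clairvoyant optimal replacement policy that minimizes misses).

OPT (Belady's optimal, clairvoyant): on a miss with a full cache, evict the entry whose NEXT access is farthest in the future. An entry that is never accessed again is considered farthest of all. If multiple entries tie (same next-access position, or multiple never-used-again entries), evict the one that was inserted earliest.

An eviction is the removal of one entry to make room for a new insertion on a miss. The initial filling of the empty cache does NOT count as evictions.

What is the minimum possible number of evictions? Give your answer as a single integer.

Answer: 1

Derivation:
OPT (Belady) simulation (capacity=3):
  1. access bee: MISS. Cache: [bee]
  2. access owl: MISS. Cache: [bee owl]
  3. access owl: HIT. Next use of owl: step 4. Cache: [bee owl]
  4. access owl: HIT. Next use of owl: step 5. Cache: [bee owl]
  5. access owl: HIT. Next use of owl: step 6. Cache: [bee owl]
  6. access owl: HIT. Next use of owl: step 7. Cache: [bee owl]
  7. access owl: HIT. Next use of owl: step 8. Cache: [bee owl]
  8. access owl: HIT. Next use of owl: step 9. Cache: [bee owl]
  9. access owl: HIT. Next use of owl: step 10. Cache: [bee owl]
  10. access owl: HIT. Next use of owl: step 11. Cache: [bee owl]
  11. access owl: HIT. Next use of owl: step 12. Cache: [bee owl]
  12. access owl: HIT. Next use of owl: never. Cache: [bee owl]
  13. access bee: HIT. Next use of bee: never. Cache: [bee owl]
  14. access yak: MISS. Cache: [bee owl yak]
  15. access bat: MISS, evict bee (next use: never). Cache: [owl yak bat]
Total: 11 hits, 4 misses, 1 evictions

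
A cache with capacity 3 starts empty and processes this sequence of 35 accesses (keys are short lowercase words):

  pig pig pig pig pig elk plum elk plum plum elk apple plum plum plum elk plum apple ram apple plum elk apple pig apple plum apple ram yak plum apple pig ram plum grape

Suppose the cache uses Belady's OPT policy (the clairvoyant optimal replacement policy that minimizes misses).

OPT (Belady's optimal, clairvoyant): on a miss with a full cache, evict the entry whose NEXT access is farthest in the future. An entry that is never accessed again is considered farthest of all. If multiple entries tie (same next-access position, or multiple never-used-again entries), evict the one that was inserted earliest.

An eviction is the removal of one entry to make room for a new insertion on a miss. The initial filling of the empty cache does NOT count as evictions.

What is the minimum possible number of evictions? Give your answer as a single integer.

OPT (Belady) simulation (capacity=3):
  1. access pig: MISS. Cache: [pig]
  2. access pig: HIT. Next use of pig: step 3. Cache: [pig]
  3. access pig: HIT. Next use of pig: step 4. Cache: [pig]
  4. access pig: HIT. Next use of pig: step 5. Cache: [pig]
  5. access pig: HIT. Next use of pig: step 24. Cache: [pig]
  6. access elk: MISS. Cache: [pig elk]
  7. access plum: MISS. Cache: [pig elk plum]
  8. access elk: HIT. Next use of elk: step 11. Cache: [pig elk plum]
  9. access plum: HIT. Next use of plum: step 10. Cache: [pig elk plum]
  10. access plum: HIT. Next use of plum: step 13. Cache: [pig elk plum]
  11. access elk: HIT. Next use of elk: step 16. Cache: [pig elk plum]
  12. access apple: MISS, evict pig (next use: step 24). Cache: [elk plum apple]
  13. access plum: HIT. Next use of plum: step 14. Cache: [elk plum apple]
  14. access plum: HIT. Next use of plum: step 15. Cache: [elk plum apple]
  15. access plum: HIT. Next use of plum: step 17. Cache: [elk plum apple]
  16. access elk: HIT. Next use of elk: step 22. Cache: [elk plum apple]
  17. access plum: HIT. Next use of plum: step 21. Cache: [elk plum apple]
  18. access apple: HIT. Next use of apple: step 20. Cache: [elk plum apple]
  19. access ram: MISS, evict elk (next use: step 22). Cache: [plum apple ram]
  20. access apple: HIT. Next use of apple: step 23. Cache: [plum apple ram]
  21. access plum: HIT. Next use of plum: step 26. Cache: [plum apple ram]
  22. access elk: MISS, evict ram (next use: step 28). Cache: [plum apple elk]
  23. access apple: HIT. Next use of apple: step 25. Cache: [plum apple elk]
  24. access pig: MISS, evict elk (next use: never). Cache: [plum apple pig]
  25. access apple: HIT. Next use of apple: step 27. Cache: [plum apple pig]
  26. access plum: HIT. Next use of plum: step 30. Cache: [plum apple pig]
  27. access apple: HIT. Next use of apple: step 31. Cache: [plum apple pig]
  28. access ram: MISS, evict pig (next use: step 32). Cache: [plum apple ram]
  29. access yak: MISS, evict ram (next use: step 33). Cache: [plum apple yak]
  30. access plum: HIT. Next use of plum: step 34. Cache: [plum apple yak]
  31. access apple: HIT. Next use of apple: never. Cache: [plum apple yak]
  32. access pig: MISS, evict apple (next use: never). Cache: [plum yak pig]
  33. access ram: MISS, evict yak (next use: never). Cache: [plum pig ram]
  34. access plum: HIT. Next use of plum: never. Cache: [plum pig ram]
  35. access grape: MISS, evict plum (next use: never). Cache: [pig ram grape]
Total: 23 hits, 12 misses, 9 evictions

Answer: 9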